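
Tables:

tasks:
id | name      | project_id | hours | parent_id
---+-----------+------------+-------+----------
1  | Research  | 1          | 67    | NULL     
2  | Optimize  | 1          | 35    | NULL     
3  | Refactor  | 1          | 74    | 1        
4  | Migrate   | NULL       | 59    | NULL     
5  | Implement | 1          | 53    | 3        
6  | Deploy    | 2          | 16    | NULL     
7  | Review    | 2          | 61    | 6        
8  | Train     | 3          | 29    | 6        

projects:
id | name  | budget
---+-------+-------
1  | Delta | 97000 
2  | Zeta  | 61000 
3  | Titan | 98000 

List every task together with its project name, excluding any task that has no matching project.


INNER JOIN keeps only tasks rows whose project_id matches an id in projects. Walk through each task:
  - task 1 (Research): project_id=1 -> matches Delta
  - task 2 (Optimize): project_id=1 -> matches Delta
  - task 3 (Refactor): project_id=1 -> matches Delta
  - task 4 (Migrate): project_id=NULL, no match -> dropped
  - task 5 (Implement): project_id=1 -> matches Delta
  - task 6 (Deploy): project_id=2 -> matches Zeta
  - task 7 (Review): project_id=2 -> matches Zeta
  - task 8 (Train): project_id=3 -> matches Titan
So 1 of 8 rows is dropped.

SQL:
SELECT a.name, b.name AS project
FROM tasks a
INNER JOIN projects b ON a.project_id = b.id

Result:
name      | project
----------+--------
Research  | Delta  
Optimize  | Delta  
Refactor  | Delta  
Implement | Delta  
Deploy    | Zeta   
Review    | Zeta   
Train     | Titan  


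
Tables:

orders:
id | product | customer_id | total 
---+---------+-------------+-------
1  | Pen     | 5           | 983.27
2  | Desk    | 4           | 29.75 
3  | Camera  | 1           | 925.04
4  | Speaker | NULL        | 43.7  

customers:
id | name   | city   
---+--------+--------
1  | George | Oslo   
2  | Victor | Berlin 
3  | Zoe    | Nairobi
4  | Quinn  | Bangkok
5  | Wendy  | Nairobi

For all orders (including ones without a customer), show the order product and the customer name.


LEFT JOIN keeps every row from orders (the left table); where customer_id has no match in customers, the customer columns become NULL. Walk through each order:
  - order 1 (Pen): customer_id=5 -> matches Wendy
  - order 2 (Desk): customer_id=4 -> matches Quinn
  - order 3 (Camera): customer_id=1 -> matches George
  - order 4 (Speaker): customer_id=NULL, no match -> kept with NULL
All 4 rows appear; 1 has NULL customer.

SQL:
SELECT a.product, b.name AS customer
FROM orders a
LEFT JOIN customers b ON a.customer_id = b.id

Result:
product | customer
--------+---------
Pen     | Wendy   
Desk    | Quinn   
Camera  | George  
Speaker | NULL    


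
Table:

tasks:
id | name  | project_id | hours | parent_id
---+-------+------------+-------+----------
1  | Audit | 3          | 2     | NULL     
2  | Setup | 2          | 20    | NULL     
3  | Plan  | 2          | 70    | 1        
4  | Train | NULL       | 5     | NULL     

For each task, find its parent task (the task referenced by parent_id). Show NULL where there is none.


This is a self-join: tasks is joined to a second copy of itself, matching each row's parent_id to another row's id. Use LEFT JOIN so rows with parent_id=NULL are kept.
  - task 1 (Audit): parent_id=NULL -> NULL
  - task 2 (Setup): parent_id=NULL -> NULL
  - task 3 (Plan): parent_id=1 -> Audit
  - task 4 (Train): parent_id=NULL -> NULL

SQL:
SELECT a.name AS item, b.name AS parent
FROM tasks a
LEFT JOIN tasks b ON a.parent_id = b.id

Result:
item  | parent
------+-------
Audit | NULL  
Setup | NULL  
Plan  | Audit 
Train | NULL  


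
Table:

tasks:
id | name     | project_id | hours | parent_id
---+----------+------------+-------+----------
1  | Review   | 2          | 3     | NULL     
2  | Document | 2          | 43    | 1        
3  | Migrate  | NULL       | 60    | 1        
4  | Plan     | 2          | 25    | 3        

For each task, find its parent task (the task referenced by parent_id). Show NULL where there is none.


This is a self-join: tasks is joined to a second copy of itself, matching each row's parent_id to another row's id. Use LEFT JOIN so rows with parent_id=NULL are kept.
  - task 1 (Review): parent_id=NULL -> NULL
  - task 2 (Document): parent_id=1 -> Review
  - task 3 (Migrate): parent_id=1 -> Review
  - task 4 (Plan): parent_id=3 -> Migrate

SQL:
SELECT a.name AS item, b.name AS parent
FROM tasks a
LEFT JOIN tasks b ON a.parent_id = b.id

Result:
item     | parent 
---------+--------
Review   | NULL   
Document | Review 
Migrate  | Review 
Plan     | Migrate


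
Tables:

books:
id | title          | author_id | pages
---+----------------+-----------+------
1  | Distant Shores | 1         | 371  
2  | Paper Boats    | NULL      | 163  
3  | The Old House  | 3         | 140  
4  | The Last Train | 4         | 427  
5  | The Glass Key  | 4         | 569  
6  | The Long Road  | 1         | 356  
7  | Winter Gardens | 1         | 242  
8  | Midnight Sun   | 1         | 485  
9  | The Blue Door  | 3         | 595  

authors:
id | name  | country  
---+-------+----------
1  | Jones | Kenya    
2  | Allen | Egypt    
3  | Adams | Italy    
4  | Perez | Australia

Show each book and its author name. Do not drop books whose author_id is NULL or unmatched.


LEFT JOIN keeps every row from books (the left table); where author_id has no match in authors, the author columns become NULL. Walk through each book:
  - book 1 (Distant Shores): author_id=1 -> matches Jones
  - book 2 (Paper Boats): author_id=NULL, no match -> kept with NULL
  - book 3 (The Old House): author_id=3 -> matches Adams
  - book 4 (The Last Train): author_id=4 -> matches Perez
  - book 5 (The Glass Key): author_id=4 -> matches Perez
  - book 6 (The Long Road): author_id=1 -> matches Jones
  - book 7 (Winter Gardens): author_id=1 -> matches Jones
  - book 8 (Midnight Sun): author_id=1 -> matches Jones
  - book 9 (The Blue Door): author_id=3 -> matches Adams
All 9 rows appear; 1 has NULL author.

SQL:
SELECT a.title, b.name AS author
FROM books a
LEFT JOIN authors b ON a.author_id = b.id

Result:
title          | author
---------------+-------
Distant Shores | Jones 
Paper Boats    | NULL  
The Old House  | Adams 
The Last Train | Perez 
The Glass Key  | Perez 
The Long Road  | Jones 
Winter Gardens | Jones 
Midnight Sun   | Jones 
The Blue Door  | Adams 


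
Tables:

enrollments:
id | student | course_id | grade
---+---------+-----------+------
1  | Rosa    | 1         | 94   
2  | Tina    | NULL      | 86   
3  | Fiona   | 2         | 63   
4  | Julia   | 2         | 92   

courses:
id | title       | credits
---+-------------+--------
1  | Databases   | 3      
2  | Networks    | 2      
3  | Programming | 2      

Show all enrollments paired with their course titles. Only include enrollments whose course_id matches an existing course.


INNER JOIN keeps only enrollments rows whose course_id matches an id in courses. Walk through each enrollment:
  - enrollment 1 (Rosa): course_id=1 -> matches Databases
  - enrollment 2 (Tina): course_id=NULL, no match -> dropped
  - enrollment 3 (Fiona): course_id=2 -> matches Networks
  - enrollment 4 (Julia): course_id=2 -> matches Networks
So 1 of 4 rows is dropped.

SQL:
SELECT a.student, b.title AS course
FROM enrollments a
INNER JOIN courses b ON a.course_id = b.id

Result:
student | course   
--------+----------
Rosa    | Databases
Fiona   | Networks 
Julia   | Networks 


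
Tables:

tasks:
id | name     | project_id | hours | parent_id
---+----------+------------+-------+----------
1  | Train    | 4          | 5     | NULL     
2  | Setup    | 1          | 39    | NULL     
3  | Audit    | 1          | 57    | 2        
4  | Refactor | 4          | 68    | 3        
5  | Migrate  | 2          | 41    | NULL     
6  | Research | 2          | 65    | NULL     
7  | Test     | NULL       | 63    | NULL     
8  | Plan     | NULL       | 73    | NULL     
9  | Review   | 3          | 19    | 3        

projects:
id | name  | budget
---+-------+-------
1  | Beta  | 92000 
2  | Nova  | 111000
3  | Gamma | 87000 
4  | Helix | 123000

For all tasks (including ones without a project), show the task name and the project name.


LEFT JOIN keeps every row from tasks (the left table); where project_id has no match in projects, the project columns become NULL. Walk through each task:
  - task 1 (Train): project_id=4 -> matches Helix
  - task 2 (Setup): project_id=1 -> matches Beta
  - task 3 (Audit): project_id=1 -> matches Beta
  - task 4 (Refactor): project_id=4 -> matches Helix
  - task 5 (Migrate): project_id=2 -> matches Nova
  - task 6 (Research): project_id=2 -> matches Nova
  - task 7 (Test): project_id=NULL, no match -> kept with NULL
  - task 8 (Plan): project_id=NULL, no match -> kept with NULL
  - task 9 (Review): project_id=3 -> matches Gamma
All 9 rows appear; 2 have NULL project.

SQL:
SELECT a.name, b.name AS project
FROM tasks a
LEFT JOIN projects b ON a.project_id = b.id

Result:
name     | project
---------+--------
Train    | Helix  
Setup    | Beta   
Audit    | Beta   
Refactor | Helix  
Migrate  | Nova   
Research | Nova   
Test     | NULL   
Plan     | NULL   
Review   | Gamma  


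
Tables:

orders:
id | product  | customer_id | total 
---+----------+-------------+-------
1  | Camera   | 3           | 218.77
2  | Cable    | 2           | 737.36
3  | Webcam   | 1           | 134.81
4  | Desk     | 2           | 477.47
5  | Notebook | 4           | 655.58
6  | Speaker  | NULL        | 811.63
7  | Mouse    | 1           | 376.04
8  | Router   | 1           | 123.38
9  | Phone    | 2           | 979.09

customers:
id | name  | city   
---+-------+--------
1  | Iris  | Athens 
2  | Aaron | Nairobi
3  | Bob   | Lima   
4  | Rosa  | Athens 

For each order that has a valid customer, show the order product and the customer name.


INNER JOIN keeps only orders rows whose customer_id matches an id in customers. Walk through each order:
  - order 1 (Camera): customer_id=3 -> matches Bob
  - order 2 (Cable): customer_id=2 -> matches Aaron
  - order 3 (Webcam): customer_id=1 -> matches Iris
  - order 4 (Desk): customer_id=2 -> matches Aaron
  - order 5 (Notebook): customer_id=4 -> matches Rosa
  - order 6 (Speaker): customer_id=NULL, no match -> dropped
  - order 7 (Mouse): customer_id=1 -> matches Iris
  - order 8 (Router): customer_id=1 -> matches Iris
  - order 9 (Phone): customer_id=2 -> matches Aaron
So 1 of 9 rows is dropped.

SQL:
SELECT a.product, b.name AS customer
FROM orders a
INNER JOIN customers b ON a.customer_id = b.id

Result:
product  | customer
---------+---------
Camera   | Bob     
Cable    | Aaron   
Webcam   | Iris    
Desk     | Aaron   
Notebook | Rosa    
Mouse    | Iris    
Router   | Iris    
Phone    | Aaron   


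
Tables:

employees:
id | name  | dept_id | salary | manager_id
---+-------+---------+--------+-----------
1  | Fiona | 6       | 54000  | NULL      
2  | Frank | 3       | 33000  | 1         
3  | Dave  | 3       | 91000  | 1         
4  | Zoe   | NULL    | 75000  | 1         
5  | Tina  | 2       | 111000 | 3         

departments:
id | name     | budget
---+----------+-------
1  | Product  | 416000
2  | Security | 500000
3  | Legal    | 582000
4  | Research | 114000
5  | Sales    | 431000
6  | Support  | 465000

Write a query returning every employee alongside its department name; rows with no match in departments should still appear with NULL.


LEFT JOIN keeps every row from employees (the left table); where dept_id has no match in departments, the department columns become NULL. Walk through each employee:
  - employee 1 (Fiona): dept_id=6 -> matches Support
  - employee 2 (Frank): dept_id=3 -> matches Legal
  - employee 3 (Dave): dept_id=3 -> matches Legal
  - employee 4 (Zoe): dept_id=NULL, no match -> kept with NULL
  - employee 5 (Tina): dept_id=2 -> matches Security
All 5 rows appear; 1 has NULL department.

SQL:
SELECT a.name, b.name AS department
FROM employees a
LEFT JOIN departments b ON a.dept_id = b.id

Result:
name  | department
------+-----------
Fiona | Support   
Frank | Legal     
Dave  | Legal     
Zoe   | NULL      
Tina  | Security  


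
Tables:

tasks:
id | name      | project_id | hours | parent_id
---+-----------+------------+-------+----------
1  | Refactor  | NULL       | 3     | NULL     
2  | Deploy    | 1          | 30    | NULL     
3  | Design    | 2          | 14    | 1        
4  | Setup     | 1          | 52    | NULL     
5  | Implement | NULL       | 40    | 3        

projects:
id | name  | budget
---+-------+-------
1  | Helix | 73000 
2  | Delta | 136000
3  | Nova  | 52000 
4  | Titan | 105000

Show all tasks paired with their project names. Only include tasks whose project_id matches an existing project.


INNER JOIN keeps only tasks rows whose project_id matches an id in projects. Walk through each task:
  - task 1 (Refactor): project_id=NULL, no match -> dropped
  - task 2 (Deploy): project_id=1 -> matches Helix
  - task 3 (Design): project_id=2 -> matches Delta
  - task 4 (Setup): project_id=1 -> matches Helix
  - task 5 (Implement): project_id=NULL, no match -> dropped
So 2 of 5 rows are dropped.

SQL:
SELECT a.name, b.name AS project
FROM tasks a
INNER JOIN projects b ON a.project_id = b.id

Result:
name   | project
-------+--------
Deploy | Helix  
Design | Delta  
Setup  | Helix  


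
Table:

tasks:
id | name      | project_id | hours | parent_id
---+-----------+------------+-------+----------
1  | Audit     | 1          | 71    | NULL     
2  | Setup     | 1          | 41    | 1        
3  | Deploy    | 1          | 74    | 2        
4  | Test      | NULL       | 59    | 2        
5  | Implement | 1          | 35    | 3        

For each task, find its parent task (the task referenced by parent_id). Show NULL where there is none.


This is a self-join: tasks is joined to a second copy of itself, matching each row's parent_id to another row's id. Use LEFT JOIN so rows with parent_id=NULL are kept.
  - task 1 (Audit): parent_id=NULL -> NULL
  - task 2 (Setup): parent_id=1 -> Audit
  - task 3 (Deploy): parent_id=2 -> Setup
  - task 4 (Test): parent_id=2 -> Setup
  - task 5 (Implement): parent_id=3 -> Deploy

SQL:
SELECT a.name AS item, b.name AS parent
FROM tasks a
LEFT JOIN tasks b ON a.parent_id = b.id

Result:
item      | parent
----------+-------
Audit     | NULL  
Setup     | Audit 
Deploy    | Setup 
Test      | Setup 
Implement | Deploy


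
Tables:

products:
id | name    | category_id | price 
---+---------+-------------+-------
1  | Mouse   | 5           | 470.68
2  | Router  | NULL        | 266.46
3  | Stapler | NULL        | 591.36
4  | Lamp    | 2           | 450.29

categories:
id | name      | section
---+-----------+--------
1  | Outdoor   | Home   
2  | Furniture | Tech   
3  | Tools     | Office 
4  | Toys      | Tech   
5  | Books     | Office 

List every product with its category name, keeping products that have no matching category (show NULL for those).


LEFT JOIN keeps every row from products (the left table); where category_id has no match in categories, the category columns become NULL. Walk through each product:
  - product 1 (Mouse): category_id=5 -> matches Books
  - product 2 (Router): category_id=NULL, no match -> kept with NULL
  - product 3 (Stapler): category_id=NULL, no match -> kept with NULL
  - product 4 (Lamp): category_id=2 -> matches Furniture
All 4 rows appear; 2 have NULL category.

SQL:
SELECT a.name, b.name AS category
FROM products a
LEFT JOIN categories b ON a.category_id = b.id

Result:
name    | category 
--------+----------
Mouse   | Books    
Router  | NULL     
Stapler | NULL     
Lamp    | Furniture


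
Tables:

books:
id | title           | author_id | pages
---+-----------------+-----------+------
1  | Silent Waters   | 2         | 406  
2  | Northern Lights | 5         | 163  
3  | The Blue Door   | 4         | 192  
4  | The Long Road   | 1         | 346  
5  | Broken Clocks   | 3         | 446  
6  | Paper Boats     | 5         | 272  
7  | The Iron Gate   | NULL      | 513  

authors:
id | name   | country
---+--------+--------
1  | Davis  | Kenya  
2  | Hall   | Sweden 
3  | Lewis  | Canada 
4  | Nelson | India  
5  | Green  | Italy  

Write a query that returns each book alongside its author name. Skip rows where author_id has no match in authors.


INNER JOIN keeps only books rows whose author_id matches an id in authors. Walk through each book:
  - book 1 (Silent Waters): author_id=2 -> matches Hall
  - book 2 (Northern Lights): author_id=5 -> matches Green
  - book 3 (The Blue Door): author_id=4 -> matches Nelson
  - book 4 (The Long Road): author_id=1 -> matches Davis
  - book 5 (Broken Clocks): author_id=3 -> matches Lewis
  - book 6 (Paper Boats): author_id=5 -> matches Green
  - book 7 (The Iron Gate): author_id=NULL, no match -> dropped
So 1 of 7 rows is dropped.

SQL:
SELECT a.title, b.name AS author
FROM books a
INNER JOIN authors b ON a.author_id = b.id

Result:
title           | author
----------------+-------
Silent Waters   | Hall  
Northern Lights | Green 
The Blue Door   | Nelson
The Long Road   | Davis 
Broken Clocks   | Lewis 
Paper Boats     | Green 


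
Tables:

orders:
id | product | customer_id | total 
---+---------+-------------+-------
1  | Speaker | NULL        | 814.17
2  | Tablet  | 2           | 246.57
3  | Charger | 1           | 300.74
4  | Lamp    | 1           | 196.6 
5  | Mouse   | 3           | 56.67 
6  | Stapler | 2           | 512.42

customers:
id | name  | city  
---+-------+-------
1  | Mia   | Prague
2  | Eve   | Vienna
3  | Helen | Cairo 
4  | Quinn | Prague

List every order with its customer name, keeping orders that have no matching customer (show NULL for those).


LEFT JOIN keeps every row from orders (the left table); where customer_id has no match in customers, the customer columns become NULL. Walk through each order:
  - order 1 (Speaker): customer_id=NULL, no match -> kept with NULL
  - order 2 (Tablet): customer_id=2 -> matches Eve
  - order 3 (Charger): customer_id=1 -> matches Mia
  - order 4 (Lamp): customer_id=1 -> matches Mia
  - order 5 (Mouse): customer_id=3 -> matches Helen
  - order 6 (Stapler): customer_id=2 -> matches Eve
All 6 rows appear; 1 has NULL customer.

SQL:
SELECT a.product, b.name AS customer
FROM orders a
LEFT JOIN customers b ON a.customer_id = b.id

Result:
product | customer
--------+---------
Speaker | NULL    
Tablet  | Eve     
Charger | Mia     
Lamp    | Mia     
Mouse   | Helen   
Stapler | Eve     


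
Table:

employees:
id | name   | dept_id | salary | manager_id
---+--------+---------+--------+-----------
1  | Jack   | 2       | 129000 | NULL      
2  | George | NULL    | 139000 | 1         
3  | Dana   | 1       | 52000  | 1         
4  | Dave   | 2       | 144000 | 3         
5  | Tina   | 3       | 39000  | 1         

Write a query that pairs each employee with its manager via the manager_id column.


This is a self-join: employees is joined to a second copy of itself, matching each row's manager_id to another row's id. Use LEFT JOIN so rows with manager_id=NULL are kept.
  - employee 1 (Jack): manager_id=NULL -> NULL
  - employee 2 (George): manager_id=1 -> Jack
  - employee 3 (Dana): manager_id=1 -> Jack
  - employee 4 (Dave): manager_id=3 -> Dana
  - employee 5 (Tina): manager_id=1 -> Jack

SQL:
SELECT a.name AS item, b.name AS manager
FROM employees a
LEFT JOIN employees b ON a.manager_id = b.id

Result:
item   | manager
-------+--------
Jack   | NULL   
George | Jack   
Dana   | Jack   
Dave   | Dana   
Tina   | Jack   


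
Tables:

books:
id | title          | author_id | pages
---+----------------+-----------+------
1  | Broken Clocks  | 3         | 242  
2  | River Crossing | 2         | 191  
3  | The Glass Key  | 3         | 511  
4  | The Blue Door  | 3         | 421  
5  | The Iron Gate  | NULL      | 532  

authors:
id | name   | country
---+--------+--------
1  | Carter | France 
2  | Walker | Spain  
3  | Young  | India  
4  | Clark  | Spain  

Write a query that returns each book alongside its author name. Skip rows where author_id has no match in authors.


INNER JOIN keeps only books rows whose author_id matches an id in authors. Walk through each book:
  - book 1 (Broken Clocks): author_id=3 -> matches Young
  - book 2 (River Crossing): author_id=2 -> matches Walker
  - book 3 (The Glass Key): author_id=3 -> matches Young
  - book 4 (The Blue Door): author_id=3 -> matches Young
  - book 5 (The Iron Gate): author_id=NULL, no match -> dropped
So 1 of 5 rows is dropped.

SQL:
SELECT a.title, b.name AS author
FROM books a
INNER JOIN authors b ON a.author_id = b.id

Result:
title          | author
---------------+-------
Broken Clocks  | Young 
River Crossing | Walker
The Glass Key  | Young 
The Blue Door  | Young 


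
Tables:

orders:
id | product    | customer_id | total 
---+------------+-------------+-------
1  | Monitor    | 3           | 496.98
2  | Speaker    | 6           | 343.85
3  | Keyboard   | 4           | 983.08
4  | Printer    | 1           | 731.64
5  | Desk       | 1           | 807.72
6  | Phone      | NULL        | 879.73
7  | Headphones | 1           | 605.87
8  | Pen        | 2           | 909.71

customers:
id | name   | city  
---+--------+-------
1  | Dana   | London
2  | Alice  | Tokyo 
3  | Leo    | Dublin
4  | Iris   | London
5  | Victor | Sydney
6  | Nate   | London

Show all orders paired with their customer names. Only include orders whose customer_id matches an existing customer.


INNER JOIN keeps only orders rows whose customer_id matches an id in customers. Walk through each order:
  - order 1 (Monitor): customer_id=3 -> matches Leo
  - order 2 (Speaker): customer_id=6 -> matches Nate
  - order 3 (Keyboard): customer_id=4 -> matches Iris
  - order 4 (Printer): customer_id=1 -> matches Dana
  - order 5 (Desk): customer_id=1 -> matches Dana
  - order 6 (Phone): customer_id=NULL, no match -> dropped
  - order 7 (Headphones): customer_id=1 -> matches Dana
  - order 8 (Pen): customer_id=2 -> matches Alice
So 1 of 8 rows is dropped.

SQL:
SELECT a.product, b.name AS customer
FROM orders a
INNER JOIN customers b ON a.customer_id = b.id

Result:
product    | customer
-----------+---------
Monitor    | Leo     
Speaker    | Nate    
Keyboard   | Iris    
Printer    | Dana    
Desk       | Dana    
Headphones | Dana    
Pen        | Alice   


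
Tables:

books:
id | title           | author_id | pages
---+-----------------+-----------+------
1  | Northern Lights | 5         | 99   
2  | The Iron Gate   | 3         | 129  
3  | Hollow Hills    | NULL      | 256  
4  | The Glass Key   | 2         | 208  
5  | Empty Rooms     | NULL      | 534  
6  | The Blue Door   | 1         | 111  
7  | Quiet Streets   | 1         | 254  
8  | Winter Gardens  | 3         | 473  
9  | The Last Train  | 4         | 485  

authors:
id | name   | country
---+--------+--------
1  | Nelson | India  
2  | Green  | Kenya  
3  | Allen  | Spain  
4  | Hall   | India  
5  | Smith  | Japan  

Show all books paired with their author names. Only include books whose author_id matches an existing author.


INNER JOIN keeps only books rows whose author_id matches an id in authors. Walk through each book:
  - book 1 (Northern Lights): author_id=5 -> matches Smith
  - book 2 (The Iron Gate): author_id=3 -> matches Allen
  - book 3 (Hollow Hills): author_id=NULL, no match -> dropped
  - book 4 (The Glass Key): author_id=2 -> matches Green
  - book 5 (Empty Rooms): author_id=NULL, no match -> dropped
  - book 6 (The Blue Door): author_id=1 -> matches Nelson
  - book 7 (Quiet Streets): author_id=1 -> matches Nelson
  - book 8 (Winter Gardens): author_id=3 -> matches Allen
  - book 9 (The Last Train): author_id=4 -> matches Hall
So 2 of 9 rows are dropped.

SQL:
SELECT a.title, b.name AS author
FROM books a
INNER JOIN authors b ON a.author_id = b.id

Result:
title           | author
----------------+-------
Northern Lights | Smith 
The Iron Gate   | Allen 
The Glass Key   | Green 
The Blue Door   | Nelson
Quiet Streets   | Nelson
Winter Gardens  | Allen 
The Last Train  | Hall  


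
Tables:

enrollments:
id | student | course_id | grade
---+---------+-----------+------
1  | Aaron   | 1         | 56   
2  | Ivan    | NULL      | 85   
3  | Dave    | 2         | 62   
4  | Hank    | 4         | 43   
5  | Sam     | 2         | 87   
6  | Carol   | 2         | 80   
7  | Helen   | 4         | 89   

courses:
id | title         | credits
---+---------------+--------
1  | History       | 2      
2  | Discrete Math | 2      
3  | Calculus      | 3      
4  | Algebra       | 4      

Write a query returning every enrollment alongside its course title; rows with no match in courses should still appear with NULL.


LEFT JOIN keeps every row from enrollments (the left table); where course_id has no match in courses, the course columns become NULL. Walk through each enrollment:
  - enrollment 1 (Aaron): course_id=1 -> matches History
  - enrollment 2 (Ivan): course_id=NULL, no match -> kept with NULL
  - enrollment 3 (Dave): course_id=2 -> matches Discrete Math
  - enrollment 4 (Hank): course_id=4 -> matches Algebra
  - enrollment 5 (Sam): course_id=2 -> matches Discrete Math
  - enrollment 6 (Carol): course_id=2 -> matches Discrete Math
  - enrollment 7 (Helen): course_id=4 -> matches Algebra
All 7 rows appear; 1 has NULL course.

SQL:
SELECT a.student, b.title AS course
FROM enrollments a
LEFT JOIN courses b ON a.course_id = b.id

Result:
student | course       
--------+--------------
Aaron   | History      
Ivan    | NULL         
Dave    | Discrete Math
Hank    | Algebra      
Sam     | Discrete Math
Carol   | Discrete Math
Helen   | Algebra      


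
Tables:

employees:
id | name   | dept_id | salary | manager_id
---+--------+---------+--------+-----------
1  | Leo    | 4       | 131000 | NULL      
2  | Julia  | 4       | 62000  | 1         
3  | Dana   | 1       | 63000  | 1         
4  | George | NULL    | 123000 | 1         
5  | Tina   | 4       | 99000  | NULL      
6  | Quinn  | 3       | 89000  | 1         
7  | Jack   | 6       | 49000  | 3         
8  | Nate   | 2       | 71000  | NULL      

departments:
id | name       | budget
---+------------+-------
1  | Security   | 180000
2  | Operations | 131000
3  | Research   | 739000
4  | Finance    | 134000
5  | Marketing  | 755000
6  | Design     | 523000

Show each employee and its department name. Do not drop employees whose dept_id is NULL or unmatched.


LEFT JOIN keeps every row from employees (the left table); where dept_id has no match in departments, the department columns become NULL. Walk through each employee:
  - employee 1 (Leo): dept_id=4 -> matches Finance
  - employee 2 (Julia): dept_id=4 -> matches Finance
  - employee 3 (Dana): dept_id=1 -> matches Security
  - employee 4 (George): dept_id=NULL, no match -> kept with NULL
  - employee 5 (Tina): dept_id=4 -> matches Finance
  - employee 6 (Quinn): dept_id=3 -> matches Research
  - employee 7 (Jack): dept_id=6 -> matches Design
  - employee 8 (Nate): dept_id=2 -> matches Operations
All 8 rows appear; 1 has NULL department.

SQL:
SELECT a.name, b.name AS department
FROM employees a
LEFT JOIN departments b ON a.dept_id = b.id

Result:
name   | department
-------+-----------
Leo    | Finance   
Julia  | Finance   
Dana   | Security  
George | NULL      
Tina   | Finance   
Quinn  | Research  
Jack   | Design    
Nate   | Operations


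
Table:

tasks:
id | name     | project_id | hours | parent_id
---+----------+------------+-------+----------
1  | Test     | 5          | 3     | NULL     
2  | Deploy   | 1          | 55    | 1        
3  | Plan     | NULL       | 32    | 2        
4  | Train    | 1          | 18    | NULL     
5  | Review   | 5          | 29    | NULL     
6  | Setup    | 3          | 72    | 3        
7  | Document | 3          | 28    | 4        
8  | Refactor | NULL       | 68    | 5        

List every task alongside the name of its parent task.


This is a self-join: tasks is joined to a second copy of itself, matching each row's parent_id to another row's id. Use LEFT JOIN so rows with parent_id=NULL are kept.
  - task 1 (Test): parent_id=NULL -> NULL
  - task 2 (Deploy): parent_id=1 -> Test
  - task 3 (Plan): parent_id=2 -> Deploy
  - task 4 (Train): parent_id=NULL -> NULL
  - task 5 (Review): parent_id=NULL -> NULL
  - task 6 (Setup): parent_id=3 -> Plan
  - task 7 (Document): parent_id=4 -> Train
  - task 8 (Refactor): parent_id=5 -> Review

SQL:
SELECT a.name AS item, b.name AS parent
FROM tasks a
LEFT JOIN tasks b ON a.parent_id = b.id

Result:
item     | parent
---------+-------
Test     | NULL  
Deploy   | Test  
Plan     | Deploy
Train    | NULL  
Review   | NULL  
Setup    | Plan  
Document | Train 
Refactor | Review


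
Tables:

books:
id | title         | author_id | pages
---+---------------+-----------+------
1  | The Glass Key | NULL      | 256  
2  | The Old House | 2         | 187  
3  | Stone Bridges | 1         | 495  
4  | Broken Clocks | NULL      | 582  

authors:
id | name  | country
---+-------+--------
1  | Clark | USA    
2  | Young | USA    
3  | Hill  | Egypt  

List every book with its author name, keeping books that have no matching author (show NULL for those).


LEFT JOIN keeps every row from books (the left table); where author_id has no match in authors, the author columns become NULL. Walk through each book:
  - book 1 (The Glass Key): author_id=NULL, no match -> kept with NULL
  - book 2 (The Old House): author_id=2 -> matches Young
  - book 3 (Stone Bridges): author_id=1 -> matches Clark
  - book 4 (Broken Clocks): author_id=NULL, no match -> kept with NULL
All 4 rows appear; 2 have NULL author.

SQL:
SELECT a.title, b.name AS author
FROM books a
LEFT JOIN authors b ON a.author_id = b.id

Result:
title         | author
--------------+-------
The Glass Key | NULL  
The Old House | Young 
Stone Bridges | Clark 
Broken Clocks | NULL  


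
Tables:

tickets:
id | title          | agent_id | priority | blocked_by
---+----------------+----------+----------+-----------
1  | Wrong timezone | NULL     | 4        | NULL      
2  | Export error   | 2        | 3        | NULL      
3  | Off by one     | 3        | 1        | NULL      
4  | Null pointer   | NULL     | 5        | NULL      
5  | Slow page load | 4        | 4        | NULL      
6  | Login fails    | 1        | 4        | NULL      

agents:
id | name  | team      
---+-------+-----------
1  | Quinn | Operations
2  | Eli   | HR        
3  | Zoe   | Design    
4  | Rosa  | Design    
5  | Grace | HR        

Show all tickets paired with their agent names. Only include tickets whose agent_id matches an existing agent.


INNER JOIN keeps only tickets rows whose agent_id matches an id in agents. Walk through each ticket:
  - ticket 1 (Wrong timezone): agent_id=NULL, no match -> dropped
  - ticket 2 (Export error): agent_id=2 -> matches Eli
  - ticket 3 (Off by one): agent_id=3 -> matches Zoe
  - ticket 4 (Null pointer): agent_id=NULL, no match -> dropped
  - ticket 5 (Slow page load): agent_id=4 -> matches Rosa
  - ticket 6 (Login fails): agent_id=1 -> matches Quinn
So 2 of 6 rows are dropped.

SQL:
SELECT a.title, b.name AS agent
FROM tickets a
INNER JOIN agents b ON a.agent_id = b.id

Result:
title          | agent
---------------+------
Export error   | Eli  
Off by one     | Zoe  
Slow page load | Rosa 
Login fails    | Quinn


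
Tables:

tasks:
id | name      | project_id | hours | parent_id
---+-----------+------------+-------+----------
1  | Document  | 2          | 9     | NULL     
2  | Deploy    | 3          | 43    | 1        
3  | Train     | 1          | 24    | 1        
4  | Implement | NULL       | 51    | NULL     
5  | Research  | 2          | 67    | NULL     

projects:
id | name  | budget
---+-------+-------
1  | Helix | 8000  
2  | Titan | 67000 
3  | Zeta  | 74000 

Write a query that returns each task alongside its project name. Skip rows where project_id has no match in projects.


INNER JOIN keeps only tasks rows whose project_id matches an id in projects. Walk through each task:
  - task 1 (Document): project_id=2 -> matches Titan
  - task 2 (Deploy): project_id=3 -> matches Zeta
  - task 3 (Train): project_id=1 -> matches Helix
  - task 4 (Implement): project_id=NULL, no match -> dropped
  - task 5 (Research): project_id=2 -> matches Titan
So 1 of 5 rows is dropped.

SQL:
SELECT a.name, b.name AS project
FROM tasks a
INNER JOIN projects b ON a.project_id = b.id

Result:
name     | project
---------+--------
Document | Titan  
Deploy   | Zeta   
Train    | Helix  
Research | Titan  


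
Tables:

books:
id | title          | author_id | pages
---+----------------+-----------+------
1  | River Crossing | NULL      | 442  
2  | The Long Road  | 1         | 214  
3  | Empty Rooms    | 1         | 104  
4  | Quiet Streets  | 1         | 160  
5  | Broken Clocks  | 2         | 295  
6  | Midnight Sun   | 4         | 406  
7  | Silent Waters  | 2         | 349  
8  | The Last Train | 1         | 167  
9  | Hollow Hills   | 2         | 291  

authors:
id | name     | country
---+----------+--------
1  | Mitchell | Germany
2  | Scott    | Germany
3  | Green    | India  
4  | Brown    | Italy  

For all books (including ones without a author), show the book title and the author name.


LEFT JOIN keeps every row from books (the left table); where author_id has no match in authors, the author columns become NULL. Walk through each book:
  - book 1 (River Crossing): author_id=NULL, no match -> kept with NULL
  - book 2 (The Long Road): author_id=1 -> matches Mitchell
  - book 3 (Empty Rooms): author_id=1 -> matches Mitchell
  - book 4 (Quiet Streets): author_id=1 -> matches Mitchell
  - book 5 (Broken Clocks): author_id=2 -> matches Scott
  - book 6 (Midnight Sun): author_id=4 -> matches Brown
  - book 7 (Silent Waters): author_id=2 -> matches Scott
  - book 8 (The Last Train): author_id=1 -> matches Mitchell
  - book 9 (Hollow Hills): author_id=2 -> matches Scott
All 9 rows appear; 1 has NULL author.

SQL:
SELECT a.title, b.name AS author
FROM books a
LEFT JOIN authors b ON a.author_id = b.id

Result:
title          | author  
---------------+---------
River Crossing | NULL    
The Long Road  | Mitchell
Empty Rooms    | Mitchell
Quiet Streets  | Mitchell
Broken Clocks  | Scott   
Midnight Sun   | Brown   
Silent Waters  | Scott   
The Last Train | Mitchell
Hollow Hills   | Scott   


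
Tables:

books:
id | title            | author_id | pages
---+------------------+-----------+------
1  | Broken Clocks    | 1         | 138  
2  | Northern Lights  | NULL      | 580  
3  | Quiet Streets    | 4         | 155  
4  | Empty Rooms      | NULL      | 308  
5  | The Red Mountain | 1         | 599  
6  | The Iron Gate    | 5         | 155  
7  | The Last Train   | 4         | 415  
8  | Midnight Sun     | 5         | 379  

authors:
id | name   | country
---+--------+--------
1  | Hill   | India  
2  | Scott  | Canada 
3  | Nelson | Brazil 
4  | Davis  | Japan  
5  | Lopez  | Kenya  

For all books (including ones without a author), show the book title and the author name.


LEFT JOIN keeps every row from books (the left table); where author_id has no match in authors, the author columns become NULL. Walk through each book:
  - book 1 (Broken Clocks): author_id=1 -> matches Hill
  - book 2 (Northern Lights): author_id=NULL, no match -> kept with NULL
  - book 3 (Quiet Streets): author_id=4 -> matches Davis
  - book 4 (Empty Rooms): author_id=NULL, no match -> kept with NULL
  - book 5 (The Red Mountain): author_id=1 -> matches Hill
  - book 6 (The Iron Gate): author_id=5 -> matches Lopez
  - book 7 (The Last Train): author_id=4 -> matches Davis
  - book 8 (Midnight Sun): author_id=5 -> matches Lopez
All 8 rows appear; 2 have NULL author.

SQL:
SELECT a.title, b.name AS author
FROM books a
LEFT JOIN authors b ON a.author_id = b.id

Result:
title            | author
-----------------+-------
Broken Clocks    | Hill  
Northern Lights  | NULL  
Quiet Streets    | Davis 
Empty Rooms      | NULL  
The Red Mountain | Hill  
The Iron Gate    | Lopez 
The Last Train   | Davis 
Midnight Sun     | Lopez 


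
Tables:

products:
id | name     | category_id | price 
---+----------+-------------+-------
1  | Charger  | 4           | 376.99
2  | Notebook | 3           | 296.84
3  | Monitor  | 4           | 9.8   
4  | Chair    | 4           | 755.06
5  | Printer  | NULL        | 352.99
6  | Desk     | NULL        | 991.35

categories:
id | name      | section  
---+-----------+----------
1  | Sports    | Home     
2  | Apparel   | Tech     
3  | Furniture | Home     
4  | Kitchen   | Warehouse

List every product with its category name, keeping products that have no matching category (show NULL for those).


LEFT JOIN keeps every row from products (the left table); where category_id has no match in categories, the category columns become NULL. Walk through each product:
  - product 1 (Charger): category_id=4 -> matches Kitchen
  - product 2 (Notebook): category_id=3 -> matches Furniture
  - product 3 (Monitor): category_id=4 -> matches Kitchen
  - product 4 (Chair): category_id=4 -> matches Kitchen
  - product 5 (Printer): category_id=NULL, no match -> kept with NULL
  - product 6 (Desk): category_id=NULL, no match -> kept with NULL
All 6 rows appear; 2 have NULL category.

SQL:
SELECT a.name, b.name AS category
FROM products a
LEFT JOIN categories b ON a.category_id = b.id

Result:
name     | category 
---------+----------
Charger  | Kitchen  
Notebook | Furniture
Monitor  | Kitchen  
Chair    | Kitchen  
Printer  | NULL     
Desk     | NULL     


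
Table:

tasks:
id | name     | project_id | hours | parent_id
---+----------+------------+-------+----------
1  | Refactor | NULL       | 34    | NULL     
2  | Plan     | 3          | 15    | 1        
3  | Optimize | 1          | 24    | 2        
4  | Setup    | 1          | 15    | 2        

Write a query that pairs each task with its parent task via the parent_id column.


This is a self-join: tasks is joined to a second copy of itself, matching each row's parent_id to another row's id. Use LEFT JOIN so rows with parent_id=NULL are kept.
  - task 1 (Refactor): parent_id=NULL -> NULL
  - task 2 (Plan): parent_id=1 -> Refactor
  - task 3 (Optimize): parent_id=2 -> Plan
  - task 4 (Setup): parent_id=2 -> Plan

SQL:
SELECT a.name AS item, b.name AS parent
FROM tasks a
LEFT JOIN tasks b ON a.parent_id = b.id

Result:
item     | parent  
---------+---------
Refactor | NULL    
Plan     | Refactor
Optimize | Plan    
Setup    | Plan    


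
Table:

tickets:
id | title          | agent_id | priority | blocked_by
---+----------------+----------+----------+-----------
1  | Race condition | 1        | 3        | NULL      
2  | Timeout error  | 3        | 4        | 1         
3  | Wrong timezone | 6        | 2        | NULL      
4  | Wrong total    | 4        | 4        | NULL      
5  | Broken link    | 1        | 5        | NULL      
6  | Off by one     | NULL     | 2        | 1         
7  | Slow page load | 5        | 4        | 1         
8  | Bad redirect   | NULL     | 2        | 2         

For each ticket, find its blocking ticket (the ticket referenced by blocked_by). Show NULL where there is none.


This is a self-join: tickets is joined to a second copy of itself, matching each row's blocked_by to another row's id. Use LEFT JOIN so rows with blocked_by=NULL are kept.
  - ticket 1 (Race condition): blocked_by=NULL -> NULL
  - ticket 2 (Timeout error): blocked_by=1 -> Race condition
  - ticket 3 (Wrong timezone): blocked_by=NULL -> NULL
  - ticket 4 (Wrong total): blocked_by=NULL -> NULL
  - ticket 5 (Broken link): blocked_by=NULL -> NULL
  - ticket 6 (Off by one): blocked_by=1 -> Race condition
  - ticket 7 (Slow page load): blocked_by=1 -> Race condition
  - ticket 8 (Bad redirect): blocked_by=2 -> Timeout error

SQL:
SELECT a.title AS item, b.title AS blocked_by
FROM tickets a
LEFT JOIN tickets b ON a.blocked_by = b.id

Result:
item           | blocked_by    
---------------+---------------
Race condition | NULL          
Timeout error  | Race condition
Wrong timezone | NULL          
Wrong total    | NULL          
Broken link    | NULL          
Off by one     | Race condition
Slow page load | Race condition
Bad redirect   | Timeout error 


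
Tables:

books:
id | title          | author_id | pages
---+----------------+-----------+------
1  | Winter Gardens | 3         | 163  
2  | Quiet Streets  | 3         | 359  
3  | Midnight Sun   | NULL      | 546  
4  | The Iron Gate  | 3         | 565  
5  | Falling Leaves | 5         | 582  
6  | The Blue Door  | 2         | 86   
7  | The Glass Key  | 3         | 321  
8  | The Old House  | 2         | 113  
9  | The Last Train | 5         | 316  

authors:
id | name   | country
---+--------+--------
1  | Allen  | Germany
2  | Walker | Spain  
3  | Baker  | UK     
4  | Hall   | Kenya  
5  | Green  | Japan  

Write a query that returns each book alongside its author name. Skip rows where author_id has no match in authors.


INNER JOIN keeps only books rows whose author_id matches an id in authors. Walk through each book:
  - book 1 (Winter Gardens): author_id=3 -> matches Baker
  - book 2 (Quiet Streets): author_id=3 -> matches Baker
  - book 3 (Midnight Sun): author_id=NULL, no match -> dropped
  - book 4 (The Iron Gate): author_id=3 -> matches Baker
  - book 5 (Falling Leaves): author_id=5 -> matches Green
  - book 6 (The Blue Door): author_id=2 -> matches Walker
  - book 7 (The Glass Key): author_id=3 -> matches Baker
  - book 8 (The Old House): author_id=2 -> matches Walker
  - book 9 (The Last Train): author_id=5 -> matches Green
So 1 of 9 rows is dropped.

SQL:
SELECT a.title, b.name AS author
FROM books a
INNER JOIN authors b ON a.author_id = b.id

Result:
title          | author
---------------+-------
Winter Gardens | Baker 
Quiet Streets  | Baker 
The Iron Gate  | Baker 
Falling Leaves | Green 
The Blue Door  | Walker
The Glass Key  | Baker 
The Old House  | Walker
The Last Train | Green 
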